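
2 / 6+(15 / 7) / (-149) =998 / 3129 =0.32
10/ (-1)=-10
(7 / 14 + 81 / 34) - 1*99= -1634 / 17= -96.12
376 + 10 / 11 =4146 / 11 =376.91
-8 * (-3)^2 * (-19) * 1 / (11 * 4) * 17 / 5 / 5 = 5814 / 275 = 21.14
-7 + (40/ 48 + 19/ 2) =10/ 3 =3.33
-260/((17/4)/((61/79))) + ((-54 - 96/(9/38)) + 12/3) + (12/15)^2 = -50556986/100725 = -501.93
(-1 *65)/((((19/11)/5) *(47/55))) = -196625/893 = -220.18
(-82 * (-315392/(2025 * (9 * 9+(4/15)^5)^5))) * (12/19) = 38699220775630078125000000000000000/16730014671682687931433126360889453087981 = 0.00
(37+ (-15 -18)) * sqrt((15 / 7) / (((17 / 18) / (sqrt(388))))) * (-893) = -23879.64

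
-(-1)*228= 228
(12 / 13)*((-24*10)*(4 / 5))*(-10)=23040 / 13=1772.31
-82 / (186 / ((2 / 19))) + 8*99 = 1399382 / 1767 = 791.95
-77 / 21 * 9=-33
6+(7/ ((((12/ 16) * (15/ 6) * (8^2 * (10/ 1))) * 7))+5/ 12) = 2567/ 400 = 6.42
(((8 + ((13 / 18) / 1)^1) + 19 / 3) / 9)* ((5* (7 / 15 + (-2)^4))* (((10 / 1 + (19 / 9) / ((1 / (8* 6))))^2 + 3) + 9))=3737226584 / 2187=1708837.03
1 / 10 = 0.10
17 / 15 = 1.13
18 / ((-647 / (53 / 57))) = -318 / 12293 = -0.03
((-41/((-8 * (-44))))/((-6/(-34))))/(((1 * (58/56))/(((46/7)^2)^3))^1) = -825448117064/16084299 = -51320.12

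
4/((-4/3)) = -3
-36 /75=-12 /25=-0.48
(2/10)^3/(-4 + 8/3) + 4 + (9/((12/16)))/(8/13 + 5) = 223781/36500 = 6.13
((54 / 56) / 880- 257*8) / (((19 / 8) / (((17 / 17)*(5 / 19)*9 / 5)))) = -455938317 / 1111880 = -410.06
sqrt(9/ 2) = 3*sqrt(2)/ 2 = 2.12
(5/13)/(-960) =-1/2496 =-0.00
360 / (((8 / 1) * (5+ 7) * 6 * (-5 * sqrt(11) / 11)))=-sqrt(11) / 8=-0.41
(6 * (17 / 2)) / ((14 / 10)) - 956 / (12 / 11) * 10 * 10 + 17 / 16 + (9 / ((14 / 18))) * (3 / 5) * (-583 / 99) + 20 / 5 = -147222983 / 1680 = -87632.73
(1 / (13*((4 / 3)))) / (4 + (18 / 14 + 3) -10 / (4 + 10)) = 21 / 2756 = 0.01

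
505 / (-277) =-505 / 277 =-1.82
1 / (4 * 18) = 0.01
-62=-62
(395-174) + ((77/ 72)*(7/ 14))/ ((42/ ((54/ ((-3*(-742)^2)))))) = 5840382901/ 26427072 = 221.00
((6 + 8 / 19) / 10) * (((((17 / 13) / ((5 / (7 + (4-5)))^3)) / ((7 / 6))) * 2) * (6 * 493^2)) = 3919754275776 / 1080625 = 3627302.97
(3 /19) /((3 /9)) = 9 /19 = 0.47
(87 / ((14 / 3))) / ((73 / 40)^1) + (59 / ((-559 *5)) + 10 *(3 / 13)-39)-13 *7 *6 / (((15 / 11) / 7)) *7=-28059441456 / 1428245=-19646.10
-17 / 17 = -1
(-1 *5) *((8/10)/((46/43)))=-86/23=-3.74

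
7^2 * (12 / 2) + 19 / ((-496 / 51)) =144855 / 496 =292.05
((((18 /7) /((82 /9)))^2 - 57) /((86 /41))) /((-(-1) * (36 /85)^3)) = -119971161125 /335872656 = -357.19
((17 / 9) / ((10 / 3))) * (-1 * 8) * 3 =-68 / 5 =-13.60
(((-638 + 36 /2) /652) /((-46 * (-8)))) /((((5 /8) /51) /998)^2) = -321235194096 /18745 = -17137113.58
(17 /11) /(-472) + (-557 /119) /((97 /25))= -72494831 /59931256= -1.21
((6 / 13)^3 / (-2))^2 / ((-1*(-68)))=2916 / 82055753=0.00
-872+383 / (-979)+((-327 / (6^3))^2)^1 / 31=-137240994485 / 157329216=-872.32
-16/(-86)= 8/43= 0.19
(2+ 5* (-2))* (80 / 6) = -320 / 3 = -106.67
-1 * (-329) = 329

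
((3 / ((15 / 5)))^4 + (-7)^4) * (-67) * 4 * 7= -4506152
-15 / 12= -5 / 4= -1.25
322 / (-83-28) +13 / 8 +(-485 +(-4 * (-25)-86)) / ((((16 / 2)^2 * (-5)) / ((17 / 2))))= 798137 / 71040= 11.24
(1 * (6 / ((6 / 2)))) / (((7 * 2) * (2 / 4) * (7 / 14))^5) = 64 / 16807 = 0.00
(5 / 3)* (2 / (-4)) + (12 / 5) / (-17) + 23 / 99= -12491 / 16830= -0.74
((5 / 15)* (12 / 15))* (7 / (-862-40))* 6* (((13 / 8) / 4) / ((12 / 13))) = -1183 / 216480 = -0.01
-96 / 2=-48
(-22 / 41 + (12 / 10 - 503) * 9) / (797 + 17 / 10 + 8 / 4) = -1851862 / 328287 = -5.64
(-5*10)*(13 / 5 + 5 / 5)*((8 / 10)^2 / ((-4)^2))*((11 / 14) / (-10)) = 99 / 175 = 0.57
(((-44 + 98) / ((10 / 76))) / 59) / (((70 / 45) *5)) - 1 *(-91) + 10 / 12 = 5744479 / 61950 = 92.73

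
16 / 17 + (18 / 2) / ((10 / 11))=1843 / 170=10.84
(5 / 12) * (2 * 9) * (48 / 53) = 360 / 53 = 6.79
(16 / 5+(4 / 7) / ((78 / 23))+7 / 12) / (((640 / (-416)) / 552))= -496271 / 350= -1417.92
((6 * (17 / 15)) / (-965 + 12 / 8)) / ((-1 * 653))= 68 / 6291655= 0.00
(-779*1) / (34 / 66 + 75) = -25707 / 2492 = -10.32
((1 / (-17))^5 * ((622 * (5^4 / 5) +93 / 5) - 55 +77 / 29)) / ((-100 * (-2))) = -11268857 / 41175853000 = -0.00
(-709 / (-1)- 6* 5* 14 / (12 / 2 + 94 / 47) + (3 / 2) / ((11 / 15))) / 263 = 7244 / 2893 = 2.50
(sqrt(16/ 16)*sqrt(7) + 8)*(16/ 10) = 8*sqrt(7)/ 5 + 64/ 5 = 17.03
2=2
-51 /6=-17 /2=-8.50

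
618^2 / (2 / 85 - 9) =-42547.23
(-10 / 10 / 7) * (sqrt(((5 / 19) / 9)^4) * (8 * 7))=-200 / 29241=-0.01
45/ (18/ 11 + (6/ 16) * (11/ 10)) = 13200/ 601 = 21.96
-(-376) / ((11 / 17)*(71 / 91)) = 581672 / 781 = 744.78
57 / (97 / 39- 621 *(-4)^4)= -2223 / 6199967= -0.00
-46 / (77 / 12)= -552 / 77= -7.17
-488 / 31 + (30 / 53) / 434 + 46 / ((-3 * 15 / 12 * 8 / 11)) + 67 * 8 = 86842792 / 172515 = 503.39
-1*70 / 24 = -2.92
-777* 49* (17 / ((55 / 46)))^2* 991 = -23073010272732 / 3025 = -7627441412.47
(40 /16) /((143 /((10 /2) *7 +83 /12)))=2515 /3432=0.73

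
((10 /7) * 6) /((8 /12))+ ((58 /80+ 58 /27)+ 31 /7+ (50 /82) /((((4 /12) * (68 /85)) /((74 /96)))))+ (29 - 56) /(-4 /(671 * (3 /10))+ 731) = 11407319685737 /521251053120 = 21.88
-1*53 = -53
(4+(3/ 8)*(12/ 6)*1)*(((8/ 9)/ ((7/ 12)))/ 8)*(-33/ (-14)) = 209/ 98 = 2.13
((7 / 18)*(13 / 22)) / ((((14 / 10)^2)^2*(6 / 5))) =40625 / 814968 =0.05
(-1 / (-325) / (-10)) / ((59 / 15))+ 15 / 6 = 47936 / 19175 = 2.50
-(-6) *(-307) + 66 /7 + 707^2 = 3486115 /7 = 498016.43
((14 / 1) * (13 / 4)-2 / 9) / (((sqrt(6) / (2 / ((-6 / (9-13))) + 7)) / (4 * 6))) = 40750 * sqrt(6) / 27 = 3696.92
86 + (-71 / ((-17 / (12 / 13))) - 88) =410 / 221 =1.86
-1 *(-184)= 184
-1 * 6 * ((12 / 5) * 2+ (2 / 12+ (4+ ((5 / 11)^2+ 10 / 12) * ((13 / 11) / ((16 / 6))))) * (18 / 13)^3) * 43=-64444608819 / 14621035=-4407.66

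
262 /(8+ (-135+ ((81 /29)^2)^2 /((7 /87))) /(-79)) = 1766812327 /902189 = 1958.36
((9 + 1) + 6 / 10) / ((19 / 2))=106 / 95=1.12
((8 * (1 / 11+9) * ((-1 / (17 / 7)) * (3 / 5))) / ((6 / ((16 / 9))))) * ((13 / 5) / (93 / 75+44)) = -44800 / 146421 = -0.31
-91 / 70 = -13 / 10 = -1.30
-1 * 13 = -13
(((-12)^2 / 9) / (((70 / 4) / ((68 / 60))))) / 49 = 0.02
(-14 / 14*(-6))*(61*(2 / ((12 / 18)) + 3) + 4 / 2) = 2208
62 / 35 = 1.77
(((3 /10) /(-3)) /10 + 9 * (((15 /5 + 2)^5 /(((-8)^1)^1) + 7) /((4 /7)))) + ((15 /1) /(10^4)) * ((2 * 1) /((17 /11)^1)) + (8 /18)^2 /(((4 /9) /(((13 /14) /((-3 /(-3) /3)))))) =-6040.86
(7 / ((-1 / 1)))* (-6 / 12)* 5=35 / 2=17.50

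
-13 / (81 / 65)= -845 / 81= -10.43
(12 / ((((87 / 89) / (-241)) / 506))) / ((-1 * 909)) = 43412776 / 26361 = 1646.86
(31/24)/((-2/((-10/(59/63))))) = 3255/472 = 6.90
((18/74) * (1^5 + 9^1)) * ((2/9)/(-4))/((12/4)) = -5/111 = -0.05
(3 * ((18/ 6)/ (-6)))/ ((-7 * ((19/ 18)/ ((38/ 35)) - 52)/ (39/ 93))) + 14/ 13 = 5571680/ 5182177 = 1.08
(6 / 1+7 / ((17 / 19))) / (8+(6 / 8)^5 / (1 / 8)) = 30080 / 21539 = 1.40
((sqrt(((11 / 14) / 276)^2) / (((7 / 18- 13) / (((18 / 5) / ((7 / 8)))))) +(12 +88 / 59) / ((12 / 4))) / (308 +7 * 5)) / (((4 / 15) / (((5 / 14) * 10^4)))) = 6362432150000 / 36240480311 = 175.56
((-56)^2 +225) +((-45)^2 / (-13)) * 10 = 23443 / 13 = 1803.31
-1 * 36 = -36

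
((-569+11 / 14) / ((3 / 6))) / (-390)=1591 / 546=2.91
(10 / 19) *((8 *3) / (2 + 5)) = 240 / 133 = 1.80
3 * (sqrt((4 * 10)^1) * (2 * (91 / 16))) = 273 * sqrt(10) / 4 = 215.83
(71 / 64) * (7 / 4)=497 / 256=1.94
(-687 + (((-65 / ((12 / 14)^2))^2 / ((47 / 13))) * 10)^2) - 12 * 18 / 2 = 434774158677381505 / 927567936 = 468724868.34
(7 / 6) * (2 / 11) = 7 / 33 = 0.21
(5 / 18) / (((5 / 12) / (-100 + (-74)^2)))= 3584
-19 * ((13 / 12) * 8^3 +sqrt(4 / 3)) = -31616 / 3 - 38 * sqrt(3) / 3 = -10560.61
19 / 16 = 1.19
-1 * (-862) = 862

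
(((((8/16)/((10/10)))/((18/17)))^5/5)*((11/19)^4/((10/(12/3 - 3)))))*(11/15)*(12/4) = 228669389707/1970003130624000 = 0.00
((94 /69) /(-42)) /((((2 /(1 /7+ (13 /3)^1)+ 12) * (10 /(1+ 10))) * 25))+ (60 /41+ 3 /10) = 7660274308 /4344283125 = 1.76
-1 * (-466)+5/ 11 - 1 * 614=-1623/ 11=-147.55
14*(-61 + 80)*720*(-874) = -167388480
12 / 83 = 0.14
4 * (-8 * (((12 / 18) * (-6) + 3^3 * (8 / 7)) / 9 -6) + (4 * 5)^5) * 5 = 4032030400 / 63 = 64000482.54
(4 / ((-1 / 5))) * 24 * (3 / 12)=-120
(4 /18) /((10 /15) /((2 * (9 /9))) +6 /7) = 14 /75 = 0.19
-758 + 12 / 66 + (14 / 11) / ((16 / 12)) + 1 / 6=-24971 / 33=-756.70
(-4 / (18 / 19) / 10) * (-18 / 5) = 38 / 25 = 1.52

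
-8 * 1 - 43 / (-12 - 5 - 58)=-557 / 75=-7.43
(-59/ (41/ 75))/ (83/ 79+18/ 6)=-69915/ 2624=-26.64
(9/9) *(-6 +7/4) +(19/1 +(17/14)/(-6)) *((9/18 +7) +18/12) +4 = 2365/14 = 168.93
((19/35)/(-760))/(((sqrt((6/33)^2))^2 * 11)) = -0.00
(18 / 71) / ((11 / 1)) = 18 / 781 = 0.02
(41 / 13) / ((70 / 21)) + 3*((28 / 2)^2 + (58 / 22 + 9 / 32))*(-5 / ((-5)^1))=13675353 / 22880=597.70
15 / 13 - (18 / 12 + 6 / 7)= -219 / 182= -1.20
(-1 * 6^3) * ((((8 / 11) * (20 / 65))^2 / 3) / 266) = -36864 / 2719717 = -0.01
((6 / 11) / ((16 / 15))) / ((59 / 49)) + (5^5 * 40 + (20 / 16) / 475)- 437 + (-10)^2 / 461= 28323734839673 / 227383640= 124563.64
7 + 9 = 16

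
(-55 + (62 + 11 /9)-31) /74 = -205 /666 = -0.31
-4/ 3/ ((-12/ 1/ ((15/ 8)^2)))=25/ 64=0.39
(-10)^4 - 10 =9990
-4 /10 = -2 /5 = -0.40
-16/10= -8/5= -1.60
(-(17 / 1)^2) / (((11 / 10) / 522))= -1508580 / 11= -137143.64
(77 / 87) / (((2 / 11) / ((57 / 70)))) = 2299 / 580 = 3.96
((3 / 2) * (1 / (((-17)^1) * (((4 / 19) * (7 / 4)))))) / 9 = -0.03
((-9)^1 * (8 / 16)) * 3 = -27 / 2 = -13.50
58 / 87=2 / 3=0.67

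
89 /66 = 1.35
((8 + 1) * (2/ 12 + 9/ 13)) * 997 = 200397/ 26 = 7707.58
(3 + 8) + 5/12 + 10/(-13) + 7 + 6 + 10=5249/156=33.65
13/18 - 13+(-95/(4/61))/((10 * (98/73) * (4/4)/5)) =-3893947/7056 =-551.86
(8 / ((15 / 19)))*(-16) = -2432 / 15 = -162.13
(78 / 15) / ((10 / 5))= 13 / 5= 2.60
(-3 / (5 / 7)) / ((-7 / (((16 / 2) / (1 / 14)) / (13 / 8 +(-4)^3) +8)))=9288 / 2495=3.72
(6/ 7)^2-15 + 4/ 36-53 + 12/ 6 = -28733/ 441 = -65.15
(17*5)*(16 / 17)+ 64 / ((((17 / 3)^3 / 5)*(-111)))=14539600 / 181781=79.98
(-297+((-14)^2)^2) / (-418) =-38119 / 418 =-91.19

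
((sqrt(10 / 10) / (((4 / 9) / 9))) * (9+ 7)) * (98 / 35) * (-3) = -13608 / 5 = -2721.60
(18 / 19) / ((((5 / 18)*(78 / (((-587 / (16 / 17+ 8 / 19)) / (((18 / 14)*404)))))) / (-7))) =0.25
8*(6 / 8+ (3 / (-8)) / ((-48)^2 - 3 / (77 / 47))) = 6.00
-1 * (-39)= 39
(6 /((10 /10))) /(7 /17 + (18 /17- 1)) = 12.75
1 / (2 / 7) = 7 / 2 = 3.50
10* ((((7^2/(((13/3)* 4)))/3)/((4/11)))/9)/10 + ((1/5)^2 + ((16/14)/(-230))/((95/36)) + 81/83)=3094048063/2376475920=1.30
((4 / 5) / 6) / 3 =2 / 45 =0.04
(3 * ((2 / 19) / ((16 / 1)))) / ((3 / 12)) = 0.08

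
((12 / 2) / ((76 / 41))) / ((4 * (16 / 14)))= 861 / 1216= 0.71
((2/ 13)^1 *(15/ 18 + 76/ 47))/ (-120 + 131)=691/ 20163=0.03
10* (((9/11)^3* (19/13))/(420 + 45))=9234/536393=0.02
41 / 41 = 1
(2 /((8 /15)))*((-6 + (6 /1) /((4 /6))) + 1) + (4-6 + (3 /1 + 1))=17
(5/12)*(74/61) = 185/366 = 0.51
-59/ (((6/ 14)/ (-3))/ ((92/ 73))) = 520.49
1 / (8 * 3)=1 / 24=0.04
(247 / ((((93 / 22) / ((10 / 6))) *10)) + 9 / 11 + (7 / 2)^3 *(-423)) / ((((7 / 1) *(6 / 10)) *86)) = -2225094785 / 44340912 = -50.18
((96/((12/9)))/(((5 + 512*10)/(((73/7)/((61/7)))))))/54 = 292/937875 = 0.00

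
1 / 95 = 0.01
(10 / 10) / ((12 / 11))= 11 / 12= 0.92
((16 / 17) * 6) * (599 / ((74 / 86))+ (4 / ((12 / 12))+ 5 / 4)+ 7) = 4000.29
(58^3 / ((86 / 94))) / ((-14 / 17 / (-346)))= 26969746424 / 301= 89600486.46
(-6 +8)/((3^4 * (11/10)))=20/891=0.02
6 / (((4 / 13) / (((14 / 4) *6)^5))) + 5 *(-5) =159279889 / 2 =79639944.50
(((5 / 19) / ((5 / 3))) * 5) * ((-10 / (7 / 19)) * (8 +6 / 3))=-1500 / 7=-214.29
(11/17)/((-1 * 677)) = -11/11509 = -0.00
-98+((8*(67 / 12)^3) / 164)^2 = -32517875879 / 1254859776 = -25.91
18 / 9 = 2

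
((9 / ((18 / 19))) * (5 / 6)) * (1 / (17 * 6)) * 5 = 475 / 1224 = 0.39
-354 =-354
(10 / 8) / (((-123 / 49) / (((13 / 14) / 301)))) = -65 / 42312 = -0.00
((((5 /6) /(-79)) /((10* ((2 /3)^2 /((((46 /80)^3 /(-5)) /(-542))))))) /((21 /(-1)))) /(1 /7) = 12167 /219228160000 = 0.00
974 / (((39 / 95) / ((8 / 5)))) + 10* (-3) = 146878 / 39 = 3766.10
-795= -795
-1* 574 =-574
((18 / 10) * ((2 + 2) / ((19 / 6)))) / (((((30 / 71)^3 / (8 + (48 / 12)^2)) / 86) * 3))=246242768 / 11875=20736.23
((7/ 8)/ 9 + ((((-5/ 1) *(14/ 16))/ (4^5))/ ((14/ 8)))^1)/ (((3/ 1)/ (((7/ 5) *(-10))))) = -12229/ 27648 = -0.44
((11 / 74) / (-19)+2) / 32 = 2801 / 44992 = 0.06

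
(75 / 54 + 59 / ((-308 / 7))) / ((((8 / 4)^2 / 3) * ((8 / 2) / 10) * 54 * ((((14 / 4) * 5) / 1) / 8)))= 19 / 24948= 0.00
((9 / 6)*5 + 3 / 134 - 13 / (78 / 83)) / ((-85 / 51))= 2537 / 670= 3.79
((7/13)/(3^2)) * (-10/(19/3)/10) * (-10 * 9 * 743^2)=115930290/247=469353.40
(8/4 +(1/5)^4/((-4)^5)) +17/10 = 2367999/640000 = 3.70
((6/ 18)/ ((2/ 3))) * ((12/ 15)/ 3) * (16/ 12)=8/ 45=0.18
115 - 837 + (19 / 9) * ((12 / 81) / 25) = -4386074 / 6075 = -721.99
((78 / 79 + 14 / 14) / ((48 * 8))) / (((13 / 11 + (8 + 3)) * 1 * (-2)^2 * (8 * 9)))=1727 / 1170726912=0.00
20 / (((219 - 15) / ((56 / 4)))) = 70 / 51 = 1.37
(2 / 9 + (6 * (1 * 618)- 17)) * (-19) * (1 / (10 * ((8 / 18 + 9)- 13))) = 631199 / 320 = 1972.50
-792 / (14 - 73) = 792 / 59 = 13.42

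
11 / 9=1.22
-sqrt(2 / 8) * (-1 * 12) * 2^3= 48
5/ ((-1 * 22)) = -0.23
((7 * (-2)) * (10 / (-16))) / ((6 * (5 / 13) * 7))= 13 / 24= 0.54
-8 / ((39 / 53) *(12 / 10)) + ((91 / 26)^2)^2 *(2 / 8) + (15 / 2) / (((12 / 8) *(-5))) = 205589 / 7488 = 27.46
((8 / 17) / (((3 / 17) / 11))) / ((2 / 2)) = 88 / 3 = 29.33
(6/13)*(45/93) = 90/403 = 0.22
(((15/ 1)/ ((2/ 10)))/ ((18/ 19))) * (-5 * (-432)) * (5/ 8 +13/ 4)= 662625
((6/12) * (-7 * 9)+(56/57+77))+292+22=41095/114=360.48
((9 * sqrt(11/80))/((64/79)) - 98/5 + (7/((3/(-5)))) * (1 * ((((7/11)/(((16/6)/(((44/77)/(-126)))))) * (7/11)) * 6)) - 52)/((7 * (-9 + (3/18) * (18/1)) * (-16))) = -259733/2439360 + 237 * sqrt(55)/286720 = -0.10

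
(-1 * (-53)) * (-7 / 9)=-371 / 9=-41.22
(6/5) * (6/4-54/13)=-207/65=-3.18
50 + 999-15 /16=16769 /16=1048.06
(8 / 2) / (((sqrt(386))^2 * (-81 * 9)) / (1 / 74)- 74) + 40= 416464598 / 10411615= 40.00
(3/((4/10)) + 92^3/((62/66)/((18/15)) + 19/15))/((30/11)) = 1130677295/8116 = 139314.60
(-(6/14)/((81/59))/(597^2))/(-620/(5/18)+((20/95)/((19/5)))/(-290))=617671/1574018721819810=0.00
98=98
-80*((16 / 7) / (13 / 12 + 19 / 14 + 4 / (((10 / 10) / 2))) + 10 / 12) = -221480 / 2631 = -84.18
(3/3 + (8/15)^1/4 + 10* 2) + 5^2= 692/15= 46.13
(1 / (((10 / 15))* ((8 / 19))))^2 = 3249 / 256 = 12.69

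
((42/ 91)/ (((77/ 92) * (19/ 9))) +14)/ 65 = 271234/ 1236235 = 0.22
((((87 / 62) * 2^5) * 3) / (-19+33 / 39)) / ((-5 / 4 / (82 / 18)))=247312 / 9145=27.04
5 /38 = 0.13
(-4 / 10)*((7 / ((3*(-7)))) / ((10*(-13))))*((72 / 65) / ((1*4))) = -6 / 21125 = -0.00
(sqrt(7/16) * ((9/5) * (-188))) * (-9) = 3807 * sqrt(7)/5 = 2014.48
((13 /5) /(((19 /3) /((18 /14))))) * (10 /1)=702 /133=5.28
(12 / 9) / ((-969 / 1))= -4 / 2907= -0.00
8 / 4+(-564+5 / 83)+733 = 14198 / 83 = 171.06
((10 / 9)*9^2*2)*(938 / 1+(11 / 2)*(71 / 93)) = 5257470 / 31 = 169595.81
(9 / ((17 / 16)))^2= 20736 / 289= 71.75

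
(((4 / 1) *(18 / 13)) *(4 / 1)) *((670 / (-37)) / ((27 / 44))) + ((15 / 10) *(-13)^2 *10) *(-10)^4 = 36579106640 / 1443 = 25349346.25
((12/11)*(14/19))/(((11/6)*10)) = 504/11495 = 0.04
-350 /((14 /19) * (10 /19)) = -1805 /2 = -902.50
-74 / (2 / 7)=-259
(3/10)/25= 3/250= 0.01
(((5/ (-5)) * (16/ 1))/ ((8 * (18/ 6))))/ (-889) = 2/ 2667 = 0.00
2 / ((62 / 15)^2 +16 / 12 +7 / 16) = 7200 / 67879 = 0.11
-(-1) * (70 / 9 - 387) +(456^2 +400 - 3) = 1871584 / 9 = 207953.78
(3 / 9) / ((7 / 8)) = 8 / 21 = 0.38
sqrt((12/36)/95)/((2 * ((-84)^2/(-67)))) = -67 * sqrt(285)/4021920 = -0.00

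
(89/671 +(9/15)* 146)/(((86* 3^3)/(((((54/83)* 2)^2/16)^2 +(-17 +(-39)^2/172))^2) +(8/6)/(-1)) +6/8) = 15616431621385365013481694036/6125156306401152278690844995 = 2.55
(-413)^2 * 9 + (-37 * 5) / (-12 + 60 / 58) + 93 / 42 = 1535140.09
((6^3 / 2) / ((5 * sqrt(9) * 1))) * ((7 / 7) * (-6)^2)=1296 / 5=259.20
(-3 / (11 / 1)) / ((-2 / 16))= 24 / 11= 2.18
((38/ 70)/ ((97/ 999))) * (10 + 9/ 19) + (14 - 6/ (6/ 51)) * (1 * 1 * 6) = -554889/ 3395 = -163.44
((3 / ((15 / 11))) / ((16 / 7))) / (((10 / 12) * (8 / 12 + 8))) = 0.13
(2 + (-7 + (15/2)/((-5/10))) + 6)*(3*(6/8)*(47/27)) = -329/6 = -54.83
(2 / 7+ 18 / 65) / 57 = 256 / 25935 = 0.01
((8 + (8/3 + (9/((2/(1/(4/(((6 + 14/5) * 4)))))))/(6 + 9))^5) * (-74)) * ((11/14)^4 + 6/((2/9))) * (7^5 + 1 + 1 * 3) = -818292858588243034445681/5697685546875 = -143618466104.55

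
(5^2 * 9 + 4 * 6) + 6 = 255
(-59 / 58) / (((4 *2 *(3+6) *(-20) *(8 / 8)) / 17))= 1003 / 83520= 0.01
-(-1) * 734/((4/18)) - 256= 3047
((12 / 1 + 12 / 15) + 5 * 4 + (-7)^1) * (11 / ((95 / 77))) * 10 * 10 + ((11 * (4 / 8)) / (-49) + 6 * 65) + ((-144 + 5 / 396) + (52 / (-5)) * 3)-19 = 42763535209 / 1843380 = 23198.44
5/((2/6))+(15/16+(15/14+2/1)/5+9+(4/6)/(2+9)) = 473317/18480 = 25.61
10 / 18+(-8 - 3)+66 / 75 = -9.56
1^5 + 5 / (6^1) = 11 / 6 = 1.83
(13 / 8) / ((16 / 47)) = 611 / 128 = 4.77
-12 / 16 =-3 / 4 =-0.75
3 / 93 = 1 / 31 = 0.03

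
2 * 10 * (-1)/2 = -10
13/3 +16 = 61/3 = 20.33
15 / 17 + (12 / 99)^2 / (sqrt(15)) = 16*sqrt(15) / 16335 + 15 / 17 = 0.89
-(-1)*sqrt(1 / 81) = 1 / 9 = 0.11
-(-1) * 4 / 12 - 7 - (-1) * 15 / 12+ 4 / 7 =-407 / 84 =-4.85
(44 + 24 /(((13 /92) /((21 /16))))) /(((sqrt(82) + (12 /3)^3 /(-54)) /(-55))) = -69564825 * sqrt(82) /381901 - 82447200 /381901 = -1865.36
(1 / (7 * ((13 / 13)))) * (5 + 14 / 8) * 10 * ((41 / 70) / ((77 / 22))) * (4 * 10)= 22140 / 343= 64.55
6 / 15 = 2 / 5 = 0.40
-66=-66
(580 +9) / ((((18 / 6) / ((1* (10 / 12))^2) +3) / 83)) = 1222175 / 183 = 6678.55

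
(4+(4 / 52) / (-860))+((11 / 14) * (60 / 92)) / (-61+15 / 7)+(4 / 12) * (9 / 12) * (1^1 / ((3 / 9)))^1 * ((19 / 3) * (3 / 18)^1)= 380029043 / 79456260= 4.78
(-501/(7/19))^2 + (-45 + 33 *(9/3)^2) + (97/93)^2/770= 86218490571373/46618110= 1849463.45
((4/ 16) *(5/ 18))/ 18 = 5/ 1296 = 0.00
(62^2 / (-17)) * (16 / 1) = -61504 / 17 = -3617.88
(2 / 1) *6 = 12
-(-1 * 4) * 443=1772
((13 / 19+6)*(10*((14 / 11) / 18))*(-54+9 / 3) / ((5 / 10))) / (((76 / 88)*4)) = -151130 / 1083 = -139.55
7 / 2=3.50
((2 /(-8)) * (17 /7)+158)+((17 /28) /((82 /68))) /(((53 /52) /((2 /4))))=9591439 /60844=157.64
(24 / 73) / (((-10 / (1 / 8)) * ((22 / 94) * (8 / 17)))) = -2397 / 64240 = -0.04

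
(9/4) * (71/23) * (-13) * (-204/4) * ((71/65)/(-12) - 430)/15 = -1214740491/9200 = -132037.01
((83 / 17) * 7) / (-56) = -0.61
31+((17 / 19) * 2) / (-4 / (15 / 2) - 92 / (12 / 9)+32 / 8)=578477 / 18677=30.97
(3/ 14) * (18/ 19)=27/ 133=0.20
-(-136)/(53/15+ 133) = 255/256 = 1.00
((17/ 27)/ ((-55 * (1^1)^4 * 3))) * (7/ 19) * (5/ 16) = -119/ 270864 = -0.00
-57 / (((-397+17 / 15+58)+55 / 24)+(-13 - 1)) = 760 / 4661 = 0.16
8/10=4/5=0.80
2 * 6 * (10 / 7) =120 / 7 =17.14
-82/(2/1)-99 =-140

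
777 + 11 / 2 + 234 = 2033 / 2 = 1016.50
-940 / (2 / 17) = -7990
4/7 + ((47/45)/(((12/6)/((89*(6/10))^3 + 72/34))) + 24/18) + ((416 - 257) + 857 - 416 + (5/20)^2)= 286041167549/3570000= 80123.58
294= 294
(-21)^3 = -9261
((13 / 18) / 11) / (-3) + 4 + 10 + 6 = 11867 / 594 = 19.98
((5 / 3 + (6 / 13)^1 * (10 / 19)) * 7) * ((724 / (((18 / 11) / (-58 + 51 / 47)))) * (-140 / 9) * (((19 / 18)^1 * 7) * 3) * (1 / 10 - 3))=-149924842009250 / 445419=-336592830.59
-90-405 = -495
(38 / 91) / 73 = 0.01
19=19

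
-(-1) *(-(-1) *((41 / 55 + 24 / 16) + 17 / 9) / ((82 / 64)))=65488 / 20295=3.23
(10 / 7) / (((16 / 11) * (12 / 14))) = 55 / 48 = 1.15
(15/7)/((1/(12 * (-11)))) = -1980/7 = -282.86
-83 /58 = -1.43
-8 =-8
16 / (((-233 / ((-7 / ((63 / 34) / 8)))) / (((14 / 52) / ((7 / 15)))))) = 10880 / 9087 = 1.20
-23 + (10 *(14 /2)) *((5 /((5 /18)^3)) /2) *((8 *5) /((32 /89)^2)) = 40420495 /16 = 2526280.94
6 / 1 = 6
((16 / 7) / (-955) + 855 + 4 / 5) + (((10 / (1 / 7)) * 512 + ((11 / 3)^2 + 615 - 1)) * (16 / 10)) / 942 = 26006599709 / 28337715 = 917.74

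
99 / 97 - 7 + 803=77311 / 97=797.02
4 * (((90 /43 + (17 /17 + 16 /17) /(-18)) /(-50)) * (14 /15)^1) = -121898 /822375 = -0.15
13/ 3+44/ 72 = 89/ 18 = 4.94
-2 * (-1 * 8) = 16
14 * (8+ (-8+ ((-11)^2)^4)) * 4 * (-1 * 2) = -24008194672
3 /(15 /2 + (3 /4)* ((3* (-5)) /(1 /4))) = -2 /25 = -0.08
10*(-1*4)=-40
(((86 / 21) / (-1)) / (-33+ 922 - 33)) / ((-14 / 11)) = 473 / 125832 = 0.00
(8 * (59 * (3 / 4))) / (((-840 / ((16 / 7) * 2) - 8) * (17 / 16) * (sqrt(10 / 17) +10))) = -384 / 2197 +192 * sqrt(170) / 186745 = -0.16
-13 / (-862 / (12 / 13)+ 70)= 78 / 5183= 0.02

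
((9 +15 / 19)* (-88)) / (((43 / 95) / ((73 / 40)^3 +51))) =-3737036391 / 34400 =-108634.78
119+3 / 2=241 / 2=120.50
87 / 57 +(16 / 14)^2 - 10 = -6673 / 931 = -7.17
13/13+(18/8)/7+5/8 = 1.95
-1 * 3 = -3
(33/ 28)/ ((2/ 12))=99/ 14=7.07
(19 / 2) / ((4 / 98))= 232.75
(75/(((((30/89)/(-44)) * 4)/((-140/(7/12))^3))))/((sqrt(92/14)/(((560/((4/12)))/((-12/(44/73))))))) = -104209459200000 * sqrt(322)/1679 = -1113741446835.46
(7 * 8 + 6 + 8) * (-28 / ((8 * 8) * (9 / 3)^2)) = -245 / 72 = -3.40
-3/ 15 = -1/ 5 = -0.20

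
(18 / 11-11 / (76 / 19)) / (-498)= 49 / 21912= 0.00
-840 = -840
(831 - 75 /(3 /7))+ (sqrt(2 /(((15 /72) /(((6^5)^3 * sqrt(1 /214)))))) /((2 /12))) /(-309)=-6718464 * 107^(3 /4) * 2^(1 /4) * sqrt(5) /55105+ 656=-10129.97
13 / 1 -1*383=-370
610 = 610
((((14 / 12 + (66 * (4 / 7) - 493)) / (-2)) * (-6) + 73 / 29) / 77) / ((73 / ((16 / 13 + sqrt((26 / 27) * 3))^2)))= -1848966155 / 1735556823 - 8833520 * sqrt(26) / 44501457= -2.08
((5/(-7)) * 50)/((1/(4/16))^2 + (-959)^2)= -250/6437879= -0.00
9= 9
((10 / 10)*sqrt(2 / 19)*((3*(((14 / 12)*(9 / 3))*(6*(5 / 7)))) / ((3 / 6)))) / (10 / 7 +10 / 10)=630*sqrt(38) / 323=12.02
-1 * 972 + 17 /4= -3871 /4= -967.75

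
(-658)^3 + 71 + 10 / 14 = -1994231682 / 7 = -284890240.29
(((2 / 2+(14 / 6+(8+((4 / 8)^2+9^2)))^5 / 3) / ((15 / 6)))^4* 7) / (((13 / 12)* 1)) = 3519004389119678412633243000000000000.00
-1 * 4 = -4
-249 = -249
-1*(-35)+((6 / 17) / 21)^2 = 495639 / 14161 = 35.00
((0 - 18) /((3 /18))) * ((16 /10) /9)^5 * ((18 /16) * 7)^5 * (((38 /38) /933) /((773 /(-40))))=4840416 /150251875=0.03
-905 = -905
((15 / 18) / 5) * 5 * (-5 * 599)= -14975 / 6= -2495.83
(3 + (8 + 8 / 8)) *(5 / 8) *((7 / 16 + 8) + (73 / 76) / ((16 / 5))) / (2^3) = 159375 / 19456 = 8.19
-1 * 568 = -568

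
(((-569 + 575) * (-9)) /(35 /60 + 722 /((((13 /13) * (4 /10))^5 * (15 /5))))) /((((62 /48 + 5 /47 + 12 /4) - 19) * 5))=974592 /30969680105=0.00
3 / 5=0.60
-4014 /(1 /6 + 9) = -24084 /55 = -437.89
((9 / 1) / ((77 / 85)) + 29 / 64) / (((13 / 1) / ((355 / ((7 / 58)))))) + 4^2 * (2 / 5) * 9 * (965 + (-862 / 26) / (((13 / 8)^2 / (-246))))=44684072654131 / 189469280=235838.09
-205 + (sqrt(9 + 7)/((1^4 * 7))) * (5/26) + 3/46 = -857397/4186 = -204.82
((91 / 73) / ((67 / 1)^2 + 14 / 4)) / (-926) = -91 / 303684015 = -0.00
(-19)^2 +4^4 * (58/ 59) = 36147/ 59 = 612.66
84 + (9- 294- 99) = -300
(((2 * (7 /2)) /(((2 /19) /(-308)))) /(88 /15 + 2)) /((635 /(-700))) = 21506100 /7493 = 2870.16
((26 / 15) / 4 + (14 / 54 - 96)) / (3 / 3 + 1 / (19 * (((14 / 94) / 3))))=-3422489 / 73980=-46.26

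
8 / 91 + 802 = 72990 / 91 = 802.09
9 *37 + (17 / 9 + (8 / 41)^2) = 5067110 / 15129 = 334.93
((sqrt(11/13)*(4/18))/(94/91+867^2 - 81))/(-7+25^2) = 0.00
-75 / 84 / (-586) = 25 / 16408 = 0.00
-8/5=-1.60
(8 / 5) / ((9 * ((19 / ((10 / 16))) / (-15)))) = -5 / 57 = -0.09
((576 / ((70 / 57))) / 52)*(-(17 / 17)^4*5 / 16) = -513 / 182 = -2.82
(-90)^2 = 8100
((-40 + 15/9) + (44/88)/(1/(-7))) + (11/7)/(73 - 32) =-71971/1722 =-41.80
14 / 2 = 7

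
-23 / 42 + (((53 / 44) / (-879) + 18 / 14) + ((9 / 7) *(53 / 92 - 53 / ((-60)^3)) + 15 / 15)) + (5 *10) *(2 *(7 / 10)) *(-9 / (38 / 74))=-289708815940097 / 236619768000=-1224.36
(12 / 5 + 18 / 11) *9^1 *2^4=31968 / 55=581.24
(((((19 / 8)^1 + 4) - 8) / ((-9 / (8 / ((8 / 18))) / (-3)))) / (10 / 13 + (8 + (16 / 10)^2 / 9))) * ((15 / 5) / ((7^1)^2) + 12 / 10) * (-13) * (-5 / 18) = -50915475 / 10380944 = -4.90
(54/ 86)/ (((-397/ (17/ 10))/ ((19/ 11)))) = -0.00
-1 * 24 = -24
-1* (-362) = 362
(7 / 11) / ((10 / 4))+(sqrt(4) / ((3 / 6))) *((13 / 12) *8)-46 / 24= 7261 / 220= 33.00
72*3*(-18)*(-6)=23328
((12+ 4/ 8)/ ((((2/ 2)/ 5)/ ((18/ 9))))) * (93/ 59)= 11625/ 59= 197.03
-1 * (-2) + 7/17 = 41/17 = 2.41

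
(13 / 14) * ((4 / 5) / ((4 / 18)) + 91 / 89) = 26741 / 6230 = 4.29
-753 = -753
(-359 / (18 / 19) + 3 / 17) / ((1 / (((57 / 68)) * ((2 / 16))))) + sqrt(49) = -1813741 / 55488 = -32.69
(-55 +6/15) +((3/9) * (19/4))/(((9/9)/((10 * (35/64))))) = -88207/1920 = -45.94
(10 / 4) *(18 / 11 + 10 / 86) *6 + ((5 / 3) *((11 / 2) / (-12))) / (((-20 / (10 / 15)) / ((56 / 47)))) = 31596451 / 1200474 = 26.32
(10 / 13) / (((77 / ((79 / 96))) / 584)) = 28835 / 6006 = 4.80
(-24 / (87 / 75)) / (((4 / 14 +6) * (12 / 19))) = -3325 / 638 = -5.21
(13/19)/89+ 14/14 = 1704/1691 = 1.01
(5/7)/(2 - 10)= -5/56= -0.09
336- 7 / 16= 5369 / 16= 335.56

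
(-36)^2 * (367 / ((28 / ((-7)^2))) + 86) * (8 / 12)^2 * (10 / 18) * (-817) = -190393680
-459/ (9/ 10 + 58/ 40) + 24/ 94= -9168/ 47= -195.06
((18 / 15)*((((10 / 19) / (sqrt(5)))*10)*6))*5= 720*sqrt(5) / 19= 84.74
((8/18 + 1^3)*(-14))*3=-182/3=-60.67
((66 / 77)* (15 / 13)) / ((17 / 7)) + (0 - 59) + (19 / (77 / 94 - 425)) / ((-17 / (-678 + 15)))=-60.34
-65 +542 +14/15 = 7169/15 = 477.93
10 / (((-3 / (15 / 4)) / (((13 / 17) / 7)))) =-325 / 238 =-1.37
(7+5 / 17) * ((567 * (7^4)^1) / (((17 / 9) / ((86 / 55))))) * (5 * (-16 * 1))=-2090536947072 / 3179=-657608350.76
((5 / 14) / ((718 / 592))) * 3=2220 / 2513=0.88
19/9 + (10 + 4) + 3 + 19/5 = 1031/45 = 22.91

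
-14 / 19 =-0.74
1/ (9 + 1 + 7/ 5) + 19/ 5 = 1108/ 285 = 3.89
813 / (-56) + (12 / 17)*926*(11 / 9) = 784.38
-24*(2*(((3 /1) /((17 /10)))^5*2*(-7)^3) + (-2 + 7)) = 799980017160 /1419857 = 563422.95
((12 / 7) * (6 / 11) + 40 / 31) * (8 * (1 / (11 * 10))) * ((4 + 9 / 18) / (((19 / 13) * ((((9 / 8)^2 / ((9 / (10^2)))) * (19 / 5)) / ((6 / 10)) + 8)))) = 19888128 / 3873826495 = 0.01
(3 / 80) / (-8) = -3 / 640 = -0.00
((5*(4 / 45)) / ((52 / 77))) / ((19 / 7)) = 539 / 2223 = 0.24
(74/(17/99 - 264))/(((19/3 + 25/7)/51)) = -3923073/2716376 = -1.44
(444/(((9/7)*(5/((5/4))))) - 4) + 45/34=8533/102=83.66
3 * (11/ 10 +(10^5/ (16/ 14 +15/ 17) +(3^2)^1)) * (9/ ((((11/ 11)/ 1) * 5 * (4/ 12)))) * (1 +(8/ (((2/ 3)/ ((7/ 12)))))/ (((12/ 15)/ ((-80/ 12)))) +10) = -228169661697/ 6025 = -37870483.27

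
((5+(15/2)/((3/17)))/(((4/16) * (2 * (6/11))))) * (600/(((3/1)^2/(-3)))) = -104500/3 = -34833.33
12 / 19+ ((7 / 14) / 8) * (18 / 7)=843 / 1064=0.79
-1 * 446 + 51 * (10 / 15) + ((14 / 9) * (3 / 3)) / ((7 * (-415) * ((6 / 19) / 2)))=-4616498 / 11205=-412.00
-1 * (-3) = 3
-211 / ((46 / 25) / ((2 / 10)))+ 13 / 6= -1433 / 69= -20.77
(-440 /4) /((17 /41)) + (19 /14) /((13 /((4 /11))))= -4513864 /17017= -265.26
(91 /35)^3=2197 /125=17.58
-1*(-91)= 91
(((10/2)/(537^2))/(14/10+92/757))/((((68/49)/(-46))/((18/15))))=-4265695/9410730069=-0.00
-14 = -14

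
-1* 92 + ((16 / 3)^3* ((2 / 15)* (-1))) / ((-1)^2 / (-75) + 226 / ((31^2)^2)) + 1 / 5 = 1453.60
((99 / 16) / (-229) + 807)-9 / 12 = 2954001 / 3664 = 806.22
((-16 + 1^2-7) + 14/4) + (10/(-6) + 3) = -103/6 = -17.17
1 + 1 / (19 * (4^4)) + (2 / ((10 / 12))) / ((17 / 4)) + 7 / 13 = 11305041 / 5374720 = 2.10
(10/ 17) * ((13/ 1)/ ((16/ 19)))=1235/ 136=9.08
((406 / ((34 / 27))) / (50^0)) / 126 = 87 / 34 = 2.56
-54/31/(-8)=27/124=0.22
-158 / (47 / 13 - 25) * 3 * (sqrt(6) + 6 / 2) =120.79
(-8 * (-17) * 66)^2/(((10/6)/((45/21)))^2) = 6526054656/49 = 133184788.90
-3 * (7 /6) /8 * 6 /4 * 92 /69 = -7 /8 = -0.88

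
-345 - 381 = -726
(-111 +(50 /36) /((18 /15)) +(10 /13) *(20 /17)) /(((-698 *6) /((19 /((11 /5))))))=247011685 /1099551024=0.22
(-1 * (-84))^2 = 7056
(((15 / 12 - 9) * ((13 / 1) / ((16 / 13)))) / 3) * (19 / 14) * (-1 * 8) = 99541 / 336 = 296.25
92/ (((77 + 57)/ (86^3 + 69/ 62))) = 907017443/ 2077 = 436695.93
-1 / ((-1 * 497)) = 1 / 497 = 0.00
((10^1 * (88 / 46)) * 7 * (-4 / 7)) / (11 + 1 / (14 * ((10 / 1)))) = -246400 / 35443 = -6.95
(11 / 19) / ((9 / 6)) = 22 / 57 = 0.39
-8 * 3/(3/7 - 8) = 168/53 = 3.17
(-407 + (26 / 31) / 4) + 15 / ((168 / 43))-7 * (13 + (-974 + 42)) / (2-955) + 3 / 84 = -96822003 / 236344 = -409.67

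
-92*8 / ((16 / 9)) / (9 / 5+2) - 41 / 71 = -147749 / 1349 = -109.52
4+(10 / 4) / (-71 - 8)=627 / 158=3.97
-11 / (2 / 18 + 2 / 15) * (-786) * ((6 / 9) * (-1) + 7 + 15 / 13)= 3442680 / 13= 264821.54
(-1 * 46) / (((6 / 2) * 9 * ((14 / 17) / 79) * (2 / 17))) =-525113 / 378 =-1389.19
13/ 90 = 0.14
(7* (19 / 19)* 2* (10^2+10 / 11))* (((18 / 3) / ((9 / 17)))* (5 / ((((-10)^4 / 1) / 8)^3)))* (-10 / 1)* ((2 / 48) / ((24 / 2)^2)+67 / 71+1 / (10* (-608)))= -96867545453 / 250408125000000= -0.00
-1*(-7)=7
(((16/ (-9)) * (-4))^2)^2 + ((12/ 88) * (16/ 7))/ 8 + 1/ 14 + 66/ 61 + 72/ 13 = 2563.84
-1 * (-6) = 6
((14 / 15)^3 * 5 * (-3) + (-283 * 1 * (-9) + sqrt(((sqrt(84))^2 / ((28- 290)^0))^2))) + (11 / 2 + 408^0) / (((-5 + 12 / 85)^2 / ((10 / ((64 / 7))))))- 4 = 917600800153 / 350884800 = 2615.11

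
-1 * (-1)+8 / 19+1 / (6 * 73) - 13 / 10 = 2566 / 20805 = 0.12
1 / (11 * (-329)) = -1 / 3619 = -0.00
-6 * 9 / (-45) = 6 / 5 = 1.20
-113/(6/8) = -452/3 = -150.67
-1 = -1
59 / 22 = 2.68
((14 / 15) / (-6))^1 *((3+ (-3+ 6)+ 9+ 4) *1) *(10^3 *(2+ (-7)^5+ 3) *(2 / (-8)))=-111733300 / 9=-12414811.11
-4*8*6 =-192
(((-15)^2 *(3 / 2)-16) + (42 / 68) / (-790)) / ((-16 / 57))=-492221733 / 429760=-1145.34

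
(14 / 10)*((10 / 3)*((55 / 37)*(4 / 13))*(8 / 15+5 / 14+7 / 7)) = 17468 / 4329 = 4.04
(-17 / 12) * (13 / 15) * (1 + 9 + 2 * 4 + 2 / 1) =-221 / 9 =-24.56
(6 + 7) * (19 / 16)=247 / 16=15.44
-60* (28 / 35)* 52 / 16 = -156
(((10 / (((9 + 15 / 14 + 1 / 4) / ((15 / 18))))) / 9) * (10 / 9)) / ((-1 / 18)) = -14000 / 7803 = -1.79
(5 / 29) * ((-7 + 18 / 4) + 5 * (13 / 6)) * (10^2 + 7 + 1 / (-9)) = 120250 / 783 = 153.58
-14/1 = -14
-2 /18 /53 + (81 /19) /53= 710 /9063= 0.08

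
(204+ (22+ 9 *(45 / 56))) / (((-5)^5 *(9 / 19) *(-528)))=0.00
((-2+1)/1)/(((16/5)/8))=-5/2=-2.50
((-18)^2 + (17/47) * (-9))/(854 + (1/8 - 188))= 120600/250463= 0.48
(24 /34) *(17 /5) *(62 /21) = 248 /35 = 7.09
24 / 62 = 12 / 31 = 0.39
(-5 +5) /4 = 0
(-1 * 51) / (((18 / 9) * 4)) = -51 / 8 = -6.38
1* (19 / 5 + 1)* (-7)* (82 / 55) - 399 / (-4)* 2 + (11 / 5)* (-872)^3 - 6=-802296287207 / 550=-1458720522.19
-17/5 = -3.40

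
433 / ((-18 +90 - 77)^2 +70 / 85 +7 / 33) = 16.63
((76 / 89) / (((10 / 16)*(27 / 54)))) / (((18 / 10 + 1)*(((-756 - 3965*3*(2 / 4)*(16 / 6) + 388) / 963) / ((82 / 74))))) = -0.06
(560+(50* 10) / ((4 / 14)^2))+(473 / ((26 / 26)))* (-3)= 5266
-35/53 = -0.66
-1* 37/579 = -37/579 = -0.06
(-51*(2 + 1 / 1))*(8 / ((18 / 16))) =-1088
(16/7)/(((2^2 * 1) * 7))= 4/49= 0.08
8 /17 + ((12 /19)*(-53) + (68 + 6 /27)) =102382 /2907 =35.22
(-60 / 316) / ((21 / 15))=-75 / 553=-0.14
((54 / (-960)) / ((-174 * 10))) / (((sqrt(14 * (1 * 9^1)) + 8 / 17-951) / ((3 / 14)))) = -2472327 / 339191065606400-7803 * sqrt(14) / 339191065606400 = -0.00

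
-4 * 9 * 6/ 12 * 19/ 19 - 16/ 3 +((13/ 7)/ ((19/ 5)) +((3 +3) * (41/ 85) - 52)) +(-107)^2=385852634/ 33915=11377.05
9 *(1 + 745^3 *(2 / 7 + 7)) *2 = 379587147876 / 7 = 54226735410.86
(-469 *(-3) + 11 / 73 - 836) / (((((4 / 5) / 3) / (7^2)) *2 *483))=729645 / 6716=108.64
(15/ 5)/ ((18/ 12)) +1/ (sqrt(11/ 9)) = 2.90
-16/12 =-4/3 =-1.33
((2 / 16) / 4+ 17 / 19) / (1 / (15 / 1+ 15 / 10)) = 18579 / 1216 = 15.28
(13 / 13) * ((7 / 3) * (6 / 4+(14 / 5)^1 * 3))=23.10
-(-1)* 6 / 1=6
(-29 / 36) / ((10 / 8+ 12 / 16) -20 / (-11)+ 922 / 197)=-62843 / 662976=-0.09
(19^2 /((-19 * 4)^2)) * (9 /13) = 0.04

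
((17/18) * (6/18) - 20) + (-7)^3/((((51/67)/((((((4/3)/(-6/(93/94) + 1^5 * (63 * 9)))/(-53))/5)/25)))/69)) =-2080637848259/105755550750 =-19.67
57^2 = 3249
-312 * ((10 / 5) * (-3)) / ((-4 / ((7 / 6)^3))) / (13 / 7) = -2401 / 6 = -400.17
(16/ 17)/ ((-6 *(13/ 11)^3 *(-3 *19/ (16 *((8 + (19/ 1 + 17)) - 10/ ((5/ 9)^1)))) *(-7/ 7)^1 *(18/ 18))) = -340736/ 491283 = -0.69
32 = 32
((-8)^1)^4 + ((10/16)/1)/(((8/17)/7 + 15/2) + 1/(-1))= 25608787/6252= 4096.10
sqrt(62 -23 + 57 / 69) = 2 * sqrt(5267) / 23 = 6.31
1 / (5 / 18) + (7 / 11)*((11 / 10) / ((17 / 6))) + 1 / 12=4009 / 1020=3.93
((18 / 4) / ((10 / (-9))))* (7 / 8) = -567 / 160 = -3.54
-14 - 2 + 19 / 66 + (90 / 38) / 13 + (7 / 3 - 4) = -280339 / 16302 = -17.20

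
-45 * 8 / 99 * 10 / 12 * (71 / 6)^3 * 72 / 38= -17895550 / 1881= -9513.85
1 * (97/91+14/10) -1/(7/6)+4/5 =2.41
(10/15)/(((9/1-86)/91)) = -26/33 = -0.79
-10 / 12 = -5 / 6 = -0.83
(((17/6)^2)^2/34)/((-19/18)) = -1.80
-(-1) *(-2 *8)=-16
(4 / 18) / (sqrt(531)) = 2 * sqrt(59) / 1593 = 0.01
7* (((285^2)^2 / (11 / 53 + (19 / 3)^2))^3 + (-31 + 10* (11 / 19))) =4145196265238149585029042242559281837321 / 135153392648192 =30670308632415980295678140.00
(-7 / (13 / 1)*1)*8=-4.31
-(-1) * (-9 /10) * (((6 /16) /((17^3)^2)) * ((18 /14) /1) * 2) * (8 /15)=-81 /4224074575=-0.00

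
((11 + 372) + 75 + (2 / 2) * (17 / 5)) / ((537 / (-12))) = -9228 / 895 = -10.31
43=43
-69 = -69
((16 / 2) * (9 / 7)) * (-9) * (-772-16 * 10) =603936 / 7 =86276.57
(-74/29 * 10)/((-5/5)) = 740/29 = 25.52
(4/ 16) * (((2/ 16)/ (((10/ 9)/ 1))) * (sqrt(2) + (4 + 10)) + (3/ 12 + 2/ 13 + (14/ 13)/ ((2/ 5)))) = 9 * sqrt(2)/ 320 + 2429/ 2080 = 1.21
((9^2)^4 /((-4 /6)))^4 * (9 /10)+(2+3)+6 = 2503155504993241601315571986087609 /160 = 15644721906207760008222320000000.00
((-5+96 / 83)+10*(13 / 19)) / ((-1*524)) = -4729 / 826348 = -0.01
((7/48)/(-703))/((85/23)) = -161/2868240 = -0.00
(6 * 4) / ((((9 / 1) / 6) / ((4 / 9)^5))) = 0.28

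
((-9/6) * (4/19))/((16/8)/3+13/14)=-252/1273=-0.20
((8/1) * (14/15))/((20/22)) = 616/75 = 8.21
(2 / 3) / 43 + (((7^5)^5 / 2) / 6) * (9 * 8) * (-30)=-31139613348597264996738538 / 129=-241392351539513682145260.00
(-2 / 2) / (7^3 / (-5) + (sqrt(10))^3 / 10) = 25* sqrt(10) / 117399 + 1715 / 117399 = 0.02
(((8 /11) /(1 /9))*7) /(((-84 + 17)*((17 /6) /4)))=-12096 /12529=-0.97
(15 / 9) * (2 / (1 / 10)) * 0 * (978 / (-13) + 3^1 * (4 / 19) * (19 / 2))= 0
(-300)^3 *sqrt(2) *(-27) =729000000 *sqrt(2) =1030961686.97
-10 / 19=-0.53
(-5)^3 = -125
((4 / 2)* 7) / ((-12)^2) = 7 / 72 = 0.10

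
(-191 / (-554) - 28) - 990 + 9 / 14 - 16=-2003011 / 1939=-1033.01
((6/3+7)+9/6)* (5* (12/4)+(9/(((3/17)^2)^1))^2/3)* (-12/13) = -3509772/13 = -269982.46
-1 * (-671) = 671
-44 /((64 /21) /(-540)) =31185 /4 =7796.25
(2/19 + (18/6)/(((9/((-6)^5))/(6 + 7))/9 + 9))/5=7581598/86430145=0.09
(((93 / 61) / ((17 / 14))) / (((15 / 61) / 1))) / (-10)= -217 / 425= -0.51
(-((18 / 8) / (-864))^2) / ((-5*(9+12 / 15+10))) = 1 / 14598144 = 0.00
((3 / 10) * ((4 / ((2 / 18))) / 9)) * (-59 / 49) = -354 / 245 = -1.44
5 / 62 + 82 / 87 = 1.02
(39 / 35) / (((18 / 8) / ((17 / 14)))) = 442 / 735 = 0.60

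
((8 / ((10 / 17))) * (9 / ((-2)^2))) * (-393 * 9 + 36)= -535653 / 5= -107130.60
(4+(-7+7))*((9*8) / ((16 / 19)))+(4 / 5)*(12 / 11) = 18858 / 55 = 342.87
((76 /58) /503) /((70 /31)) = 589 /510545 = 0.00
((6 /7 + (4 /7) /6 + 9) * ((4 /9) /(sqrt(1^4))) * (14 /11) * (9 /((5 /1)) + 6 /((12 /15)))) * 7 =16492 /45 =366.49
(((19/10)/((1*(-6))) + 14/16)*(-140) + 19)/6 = -355/36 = -9.86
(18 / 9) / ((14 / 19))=19 / 7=2.71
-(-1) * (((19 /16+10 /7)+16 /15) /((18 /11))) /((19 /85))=1156969 /114912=10.07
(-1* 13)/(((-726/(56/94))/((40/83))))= 7280/1416063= 0.01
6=6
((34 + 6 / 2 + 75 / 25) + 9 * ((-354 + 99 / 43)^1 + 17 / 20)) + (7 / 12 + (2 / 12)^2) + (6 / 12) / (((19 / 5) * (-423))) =-21544269217 / 6911820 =-3117.02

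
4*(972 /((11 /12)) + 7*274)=131048 /11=11913.45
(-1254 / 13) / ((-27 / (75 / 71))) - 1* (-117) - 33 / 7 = 2249584 / 19383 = 116.06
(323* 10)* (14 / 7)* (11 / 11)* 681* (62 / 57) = 4785160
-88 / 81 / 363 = -0.00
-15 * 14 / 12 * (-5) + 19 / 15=2663 / 30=88.77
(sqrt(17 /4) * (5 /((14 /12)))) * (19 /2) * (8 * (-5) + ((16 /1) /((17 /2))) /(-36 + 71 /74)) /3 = -83866380 * sqrt(17) /308567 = -1120.63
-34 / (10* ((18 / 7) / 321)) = -12733 / 30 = -424.43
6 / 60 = 1 / 10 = 0.10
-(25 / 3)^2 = -69.44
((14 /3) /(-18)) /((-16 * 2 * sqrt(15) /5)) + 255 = 7 * sqrt(15) /2592 + 255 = 255.01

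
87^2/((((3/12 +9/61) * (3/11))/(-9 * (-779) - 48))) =47151569916/97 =486098658.93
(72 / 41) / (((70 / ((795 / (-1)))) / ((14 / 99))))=-1272 / 451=-2.82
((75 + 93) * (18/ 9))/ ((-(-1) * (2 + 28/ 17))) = 2856/ 31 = 92.13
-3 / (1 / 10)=-30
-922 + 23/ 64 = -58985/ 64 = -921.64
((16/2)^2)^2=4096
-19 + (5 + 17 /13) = -165 /13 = -12.69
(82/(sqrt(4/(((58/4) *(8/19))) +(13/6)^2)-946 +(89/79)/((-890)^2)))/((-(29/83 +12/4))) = 2523407584245000 *sqrt(161965)/16049783513751887097979 +415362981372582512700/16049783513751887097979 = 0.03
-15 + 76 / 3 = 31 / 3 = 10.33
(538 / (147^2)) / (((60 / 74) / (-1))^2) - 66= -641419039 / 9724050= -65.96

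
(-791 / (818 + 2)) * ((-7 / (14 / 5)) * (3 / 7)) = 339 / 328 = 1.03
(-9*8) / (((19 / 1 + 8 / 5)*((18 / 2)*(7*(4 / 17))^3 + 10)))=-884340 / 12704947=-0.07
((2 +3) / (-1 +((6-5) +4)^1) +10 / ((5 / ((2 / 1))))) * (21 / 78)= 147 / 104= 1.41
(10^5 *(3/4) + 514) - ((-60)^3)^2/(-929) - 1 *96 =46726063322/929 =50297161.81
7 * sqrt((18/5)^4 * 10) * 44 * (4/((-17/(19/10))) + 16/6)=18827424 * sqrt(10)/2125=28017.67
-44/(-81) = 44/81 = 0.54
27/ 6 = 4.50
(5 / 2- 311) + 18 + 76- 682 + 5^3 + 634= -275 / 2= -137.50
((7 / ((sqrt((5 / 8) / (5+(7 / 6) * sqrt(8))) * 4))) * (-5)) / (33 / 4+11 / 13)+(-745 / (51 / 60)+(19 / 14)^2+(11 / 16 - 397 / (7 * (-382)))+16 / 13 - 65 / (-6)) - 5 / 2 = -867.73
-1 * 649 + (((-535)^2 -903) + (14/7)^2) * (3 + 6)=2567285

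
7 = 7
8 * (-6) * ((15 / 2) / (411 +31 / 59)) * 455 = -241605 / 607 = -398.03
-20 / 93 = -0.22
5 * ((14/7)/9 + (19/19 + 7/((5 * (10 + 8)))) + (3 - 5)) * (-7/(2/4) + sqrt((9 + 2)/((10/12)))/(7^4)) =49 - sqrt(330)/3430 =48.99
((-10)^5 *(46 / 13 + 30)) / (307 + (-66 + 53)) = -21800000 / 1911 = -11407.64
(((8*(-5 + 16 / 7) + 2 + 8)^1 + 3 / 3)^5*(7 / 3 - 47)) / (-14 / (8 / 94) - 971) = -70664062500 / 12722899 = -5554.09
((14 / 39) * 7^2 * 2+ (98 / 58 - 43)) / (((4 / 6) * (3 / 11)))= -38137 / 1131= -33.72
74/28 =37/14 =2.64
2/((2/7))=7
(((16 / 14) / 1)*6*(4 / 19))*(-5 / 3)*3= -960 / 133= -7.22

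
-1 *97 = -97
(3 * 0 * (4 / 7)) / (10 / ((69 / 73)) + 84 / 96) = 0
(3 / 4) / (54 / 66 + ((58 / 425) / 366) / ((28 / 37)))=17966025 / 19611103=0.92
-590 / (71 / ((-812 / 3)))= 479080 / 213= 2249.20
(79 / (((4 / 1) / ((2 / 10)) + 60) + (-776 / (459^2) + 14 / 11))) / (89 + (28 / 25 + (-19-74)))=-508560525 / 1506722224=-0.34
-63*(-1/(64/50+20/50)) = 75/2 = 37.50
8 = 8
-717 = -717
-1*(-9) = 9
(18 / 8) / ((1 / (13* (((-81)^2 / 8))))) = 767637 / 32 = 23988.66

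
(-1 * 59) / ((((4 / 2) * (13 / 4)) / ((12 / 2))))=-54.46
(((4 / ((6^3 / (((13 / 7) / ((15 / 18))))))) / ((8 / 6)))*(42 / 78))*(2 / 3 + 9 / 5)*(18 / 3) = 37 / 150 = 0.25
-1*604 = -604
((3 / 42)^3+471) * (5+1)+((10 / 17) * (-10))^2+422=1301578851 / 396508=3282.60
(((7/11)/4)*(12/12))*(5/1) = 35/44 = 0.80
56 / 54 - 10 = -242 / 27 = -8.96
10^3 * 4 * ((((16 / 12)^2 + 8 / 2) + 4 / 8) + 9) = 550000 / 9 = 61111.11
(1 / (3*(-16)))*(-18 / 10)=3 / 80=0.04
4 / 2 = 2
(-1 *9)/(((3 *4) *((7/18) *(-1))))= 27/14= 1.93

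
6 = 6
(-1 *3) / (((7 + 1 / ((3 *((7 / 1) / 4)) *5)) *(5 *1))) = -63 / 739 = -0.09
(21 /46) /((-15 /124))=-434 /115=-3.77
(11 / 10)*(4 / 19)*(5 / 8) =11 / 76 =0.14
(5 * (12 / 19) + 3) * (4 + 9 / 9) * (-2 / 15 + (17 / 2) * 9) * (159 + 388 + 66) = 54770937 / 38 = 1441340.45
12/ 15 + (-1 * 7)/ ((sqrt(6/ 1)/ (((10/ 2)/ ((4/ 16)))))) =-56.35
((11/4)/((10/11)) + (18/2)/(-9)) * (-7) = -567/40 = -14.18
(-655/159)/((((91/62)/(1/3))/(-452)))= 18355720/43407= 422.87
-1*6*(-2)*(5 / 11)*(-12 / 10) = -72 / 11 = -6.55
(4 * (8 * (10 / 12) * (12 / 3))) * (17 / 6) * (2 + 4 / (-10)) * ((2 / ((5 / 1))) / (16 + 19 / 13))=113152 / 10215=11.08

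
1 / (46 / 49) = 49 / 46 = 1.07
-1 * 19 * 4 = -76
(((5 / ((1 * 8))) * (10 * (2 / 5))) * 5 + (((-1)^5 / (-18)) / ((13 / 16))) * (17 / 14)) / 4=20611 / 6552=3.15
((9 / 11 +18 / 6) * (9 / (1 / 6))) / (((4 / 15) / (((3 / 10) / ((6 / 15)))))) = 25515 / 44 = 579.89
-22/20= -11/10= -1.10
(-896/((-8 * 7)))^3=4096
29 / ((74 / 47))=1363 / 74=18.42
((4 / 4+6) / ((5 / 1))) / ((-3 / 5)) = -7 / 3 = -2.33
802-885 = -83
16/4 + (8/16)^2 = 17/4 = 4.25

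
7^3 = 343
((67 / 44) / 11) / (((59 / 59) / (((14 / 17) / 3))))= 469 / 12342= 0.04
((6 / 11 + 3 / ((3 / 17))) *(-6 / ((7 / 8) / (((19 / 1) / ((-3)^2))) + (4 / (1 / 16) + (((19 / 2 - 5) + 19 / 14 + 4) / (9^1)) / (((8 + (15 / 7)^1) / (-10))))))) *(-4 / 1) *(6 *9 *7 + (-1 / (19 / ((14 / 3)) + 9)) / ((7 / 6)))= 3457307680128 / 1375900933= 2512.76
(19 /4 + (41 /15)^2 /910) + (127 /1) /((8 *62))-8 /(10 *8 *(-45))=84908951 /16926000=5.02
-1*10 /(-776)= 0.01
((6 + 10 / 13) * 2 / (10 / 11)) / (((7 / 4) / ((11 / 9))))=42592 / 4095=10.40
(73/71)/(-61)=-73/4331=-0.02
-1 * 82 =-82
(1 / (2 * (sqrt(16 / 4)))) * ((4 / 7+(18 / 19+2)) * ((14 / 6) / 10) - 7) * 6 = -9.27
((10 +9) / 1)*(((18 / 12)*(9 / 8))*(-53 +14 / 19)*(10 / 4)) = -134055 / 32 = -4189.22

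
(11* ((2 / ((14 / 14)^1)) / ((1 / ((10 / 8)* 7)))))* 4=770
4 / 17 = 0.24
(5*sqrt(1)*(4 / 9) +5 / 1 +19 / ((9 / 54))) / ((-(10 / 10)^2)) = -1091 / 9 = -121.22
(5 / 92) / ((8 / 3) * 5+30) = 3 / 2392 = 0.00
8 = 8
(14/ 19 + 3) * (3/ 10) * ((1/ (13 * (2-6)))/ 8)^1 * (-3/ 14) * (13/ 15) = 213/ 425600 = 0.00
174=174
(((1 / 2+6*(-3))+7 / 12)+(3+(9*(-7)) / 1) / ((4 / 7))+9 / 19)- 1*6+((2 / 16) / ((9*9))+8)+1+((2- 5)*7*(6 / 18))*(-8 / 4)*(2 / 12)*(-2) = -1515707 / 12312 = -123.11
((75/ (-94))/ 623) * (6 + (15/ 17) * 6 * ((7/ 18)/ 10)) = -15825/ 1991108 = -0.01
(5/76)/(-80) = -1/1216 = -0.00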